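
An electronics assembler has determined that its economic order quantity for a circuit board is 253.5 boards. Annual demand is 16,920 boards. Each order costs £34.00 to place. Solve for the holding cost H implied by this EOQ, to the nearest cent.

The basic EOQ model gives Q* = √(2DS/H); rearrange for the unknown.
From Q* = √(2DS/H): H = 2DS / Q*² = 2 × 16,920 × 34 / 253.5² = 17.9041.

H ≈ £17.90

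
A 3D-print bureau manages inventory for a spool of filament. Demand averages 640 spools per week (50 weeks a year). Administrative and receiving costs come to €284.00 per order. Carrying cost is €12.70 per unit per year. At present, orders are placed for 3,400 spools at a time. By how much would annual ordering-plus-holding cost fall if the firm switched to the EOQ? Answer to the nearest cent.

Extra cost ≈ €9,069.68 per year

Annual demand D = 640 × 50 = 32,000.
EOQ = √(2DS/H) = √(2 × 32,000 × 284 / 12.7) ≈ 1196.32.
Cost at Q* = (D/Q*)S + (Q*/2)H = √(2DSH) ≈ €15,193.26.
Cost at Q = 3,400: (32,000/3,400)×284 + (3,400/2)×12.7 = €2,672.94 + €21,590.00 = €24,262.94.
Excess = €24,262.94 − €15,193.26 = €9,069.68.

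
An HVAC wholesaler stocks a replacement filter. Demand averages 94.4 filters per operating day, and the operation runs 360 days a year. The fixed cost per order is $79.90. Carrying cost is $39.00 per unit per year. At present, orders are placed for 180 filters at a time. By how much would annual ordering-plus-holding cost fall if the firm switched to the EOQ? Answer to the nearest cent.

Annual demand D = 94.4 × 360 = 33,984.
EOQ = √(2DS/H) = √(2 × 33,984 × 79.9 / 39) ≈ 373.16.
Cost at Q* = (D/Q*)S + (Q*/2)H = √(2DSH) ≈ $14,553.18.
Cost at Q = 180: (33,984/180)×79.9 + (180/2)×39 = $15,085.12 + $3,510.00 = $18,595.12.
Excess = $18,595.12 − $14,553.18 = $4,041.94.

Extra cost ≈ $4,041.94 per year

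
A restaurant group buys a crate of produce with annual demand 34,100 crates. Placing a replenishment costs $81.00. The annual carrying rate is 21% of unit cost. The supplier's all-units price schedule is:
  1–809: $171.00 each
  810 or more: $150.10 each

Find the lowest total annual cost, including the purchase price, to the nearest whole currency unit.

TC* ≈ $5,134,586

Holding cost per unit per year at price C is H = 0.21·C.
For each price level, check whether its EOQ is feasible; otherwise the best quantity at that price is the breakpoint.
EOQ at $171.00 = 392.2 (feasible in tier 1): TC = 34,100×$171.00 + (34,100/392.2)×81 + (392.2/2)×0.21×$171.00 = $5,845,184.53.
EOQ at $150.10 = 418.6 < 810, so use break Q=810: TC = 34,100×$150.10 + (34,100/810.0)×81 + (810.0/2)×0.21×$150.10 = $5,134,586.00.
Lowest total cost among the candidates is at Q = 810.0.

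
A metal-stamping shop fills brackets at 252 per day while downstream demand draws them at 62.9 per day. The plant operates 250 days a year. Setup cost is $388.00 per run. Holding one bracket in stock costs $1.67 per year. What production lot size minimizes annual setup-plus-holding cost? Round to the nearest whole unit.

Annual demand D = 62.9 × 250 = 15,725.
Production build-up factor (1 − d/p) = 1 − 62.9/252 = 0.7504.
Q* = √(2DS / (H(1 − d/p))) = √(2 × 15,725 × 388 / (1.67 × 0.7504)).
= √(12,202,600 / 1.2532) ≈ 3120.488.

Q* ≈ 3,120 brackets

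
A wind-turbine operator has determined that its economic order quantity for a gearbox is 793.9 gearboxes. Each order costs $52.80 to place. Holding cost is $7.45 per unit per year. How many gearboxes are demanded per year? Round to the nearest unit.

The basic EOQ model gives Q* = √(2DS/H); rearrange for the unknown.
From Q* = √(2DS/H): D = Q*²H / (2S) = 793.9² × 7.45 / (2 × 52.8) = 44465.580.

D ≈ 44,466 gearboxes per year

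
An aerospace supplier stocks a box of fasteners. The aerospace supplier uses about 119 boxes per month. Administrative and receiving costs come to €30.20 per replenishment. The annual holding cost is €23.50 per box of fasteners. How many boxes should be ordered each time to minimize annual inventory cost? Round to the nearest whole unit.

Annual demand D = 119 × 12 = 1,428.
EOQ = √(2DS / H) = √(2 × 1,428 × 30.2 / 23.5).
= √(86,251.2 / 23.5) = √3,670.2638 ≈ 60.583.

Q* ≈ 61 boxes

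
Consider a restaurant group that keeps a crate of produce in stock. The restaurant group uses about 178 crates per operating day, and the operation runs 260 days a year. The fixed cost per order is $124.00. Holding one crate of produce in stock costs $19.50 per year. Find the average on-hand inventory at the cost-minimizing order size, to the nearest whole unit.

Annual demand D = 178 × 260 = 46,280.
EOQ = √(2DS/H) = √(2 × 46,280 × 124 / 19.5) ≈ 767.19.
Average inventory = Q*/2 ≈ 767.19 / 2 = 383.597.

Average inventory ≈ 384 crates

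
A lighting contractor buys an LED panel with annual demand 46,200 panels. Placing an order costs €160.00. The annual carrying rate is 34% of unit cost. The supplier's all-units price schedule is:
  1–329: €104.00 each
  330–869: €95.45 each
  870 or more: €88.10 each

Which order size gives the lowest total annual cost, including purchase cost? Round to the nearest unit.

Q* ≈ 870 panels

Holding cost per unit per year at price C is H = 0.34·C.
Candidates are each tier's EOQ (if it falls in that tier) and each price-break quantity.
Tier 1 (€104.00): EOQ = 646.6 exceeds tier's upper bound 329, so this tier is dominated.
EOQ at €95.45 = 674.9 (feasible in tier 2): TC = 46,200×€95.45 + (46,200/674.9)×160 + (674.9/2)×0.34×€95.45 = €4,431,694.00.
EOQ at €88.10 = 702.5 < 870, so use break Q=870: TC = 46,200×€88.10 + (46,200/870.0)×160 + (870.0/2)×0.34×€88.10 = €4,091,746.54.
Lowest total cost is €4,091,746.54 at Q = 870.0.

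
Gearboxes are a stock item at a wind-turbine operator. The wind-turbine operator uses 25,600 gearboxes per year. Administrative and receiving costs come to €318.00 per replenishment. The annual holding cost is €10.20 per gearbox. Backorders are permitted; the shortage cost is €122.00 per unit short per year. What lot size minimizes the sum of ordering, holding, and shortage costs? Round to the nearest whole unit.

Q* ≈ 1,315 gearboxes

With planned backorders, Q* = √(2DS/H) · √((H+B)/B).
√(2DS/H) = √(2 × 25,600 × 318 / 10.2) = 1263.422.
√((H+B)/B) = √((10.2+122)/122) = 1.0410.
Q* ≈ 1315.177.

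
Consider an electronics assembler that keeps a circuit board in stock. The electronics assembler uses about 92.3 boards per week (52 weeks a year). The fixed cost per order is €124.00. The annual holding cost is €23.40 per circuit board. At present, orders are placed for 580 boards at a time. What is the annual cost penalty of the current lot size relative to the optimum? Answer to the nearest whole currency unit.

Extra cost ≈ €2,535 per year

Annual demand D = 92.3 × 52 = 4,799.6.
EOQ = √(2DS/H) = √(2 × 4,799.6 × 124 / 23.4) ≈ 225.54.
Cost at Q* = (D/Q*)S + (Q*/2)H = √(2DSH) ≈ €5,277.60.
Cost at Q = 580: (4,799.6/580)×124 + (580/2)×23.4 = €1,026.12 + €6,786.00 = €7,812.12.
Excess = €7,812.12 − €5,277.60 = €2,534.52.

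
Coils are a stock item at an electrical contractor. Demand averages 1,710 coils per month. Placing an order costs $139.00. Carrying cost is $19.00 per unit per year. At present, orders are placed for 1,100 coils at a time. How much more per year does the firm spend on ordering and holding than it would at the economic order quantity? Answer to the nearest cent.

Extra cost ≈ $2,632.09 per year

Annual demand D = 1,710 × 12 = 20,520.
EOQ = √(2DS/H) = √(2 × 20,520 × 139 / 19) ≈ 547.94.
Cost at Q* = (D/Q*)S + (Q*/2)H = √(2DSH) ≈ $10,410.89.
Cost at Q = 1,100: (20,520/1,100)×139 + (1,100/2)×19 = $2,592.98 + $10,450.00 = $13,042.98.
Excess = $13,042.98 − $10,410.89 = $2,632.09.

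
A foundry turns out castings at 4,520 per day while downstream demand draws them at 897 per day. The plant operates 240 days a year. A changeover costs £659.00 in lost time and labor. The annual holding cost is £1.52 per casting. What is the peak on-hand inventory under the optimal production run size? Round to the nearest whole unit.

Annual demand D = 897 × 240 = 215,280.
Production build-up factor (1 − d/p) = 1 − 897/4,520 = 0.8015.
Q* = √(2DS / (H(1 − d/p))) = √(2 × 215,280 × 659 / (1.52 × 0.8015)).
= √(283,739,040 / 1.2184) ≈ 15260.642.
Maximum inventory = Q*(1 − d/p) = 15260.642 × 0.8015 ≈ 12232.147.

I_max ≈ 12,232 castings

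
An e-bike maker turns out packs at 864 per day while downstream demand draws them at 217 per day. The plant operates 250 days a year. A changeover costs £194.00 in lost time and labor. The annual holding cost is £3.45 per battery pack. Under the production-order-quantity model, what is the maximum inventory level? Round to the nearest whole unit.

Annual demand D = 217 × 250 = 54,250.
Production build-up factor (1 − d/p) = 1 − 217/864 = 0.7488.
Q* = √(2DS / (H(1 − d/p))) = √(2 × 54,250 × 194 / (3.45 × 0.7488)).
= √(21,049,000 / 2.5835) ≈ 2854.374.
Maximum inventory = Q*(1 − d/p) = 2854.374 × 0.7488 ≈ 2137.477.

I_max ≈ 2,137 packs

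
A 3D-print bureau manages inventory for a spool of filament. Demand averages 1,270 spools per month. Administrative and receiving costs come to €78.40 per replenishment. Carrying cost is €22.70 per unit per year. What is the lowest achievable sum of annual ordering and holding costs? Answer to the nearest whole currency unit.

Annual demand D = 1,270 × 12 = 15,240.
EOQ = √(2DS/H) = √(2 × 15,240 × 78.4 / 22.7) ≈ 324.45.
At Q*, ordering cost (D/Q*)S equals holding cost (Q*/2)H, each = √(DSH/2).
Minimum total = √(2DSH) = √(2 × 15,240 × 78.4 × 22.7) ≈ 7365.096.

TC* ≈ €7,365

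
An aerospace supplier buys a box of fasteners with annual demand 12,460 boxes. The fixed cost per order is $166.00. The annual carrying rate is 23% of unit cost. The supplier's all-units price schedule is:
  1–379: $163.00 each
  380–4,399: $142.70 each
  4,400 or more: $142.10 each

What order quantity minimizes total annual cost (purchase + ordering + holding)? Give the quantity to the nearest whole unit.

Q* ≈ 380 boxes

Holding cost per unit per year at price C is H = 0.23·C.
Evaluate total cost at each tier's feasible EOQ or, if the EOQ is below the tier, at the tier's minimum quantity.
EOQ at $163.00 = 332.2 (feasible in tier 1): TC = 12,460×$163.00 + (12,460/332.2)×166 + (332.2/2)×0.23×$163.00 = $2,043,433.34.
EOQ at $142.70 = 355.0 < 380, so use break Q=380: TC = 12,460×$142.70 + (12,460/380.0)×166 + (380.0/2)×0.23×$142.70 = $1,789,721.04.
EOQ at $142.10 = 355.8 < 4400, so use break Q=4400: TC = 12,460×$142.10 + (12,460/4400.0)×166 + (4400.0/2)×0.23×$142.10 = $1,842,938.68.
Lowest total cost is $1,789,721.04 at Q = 380.0.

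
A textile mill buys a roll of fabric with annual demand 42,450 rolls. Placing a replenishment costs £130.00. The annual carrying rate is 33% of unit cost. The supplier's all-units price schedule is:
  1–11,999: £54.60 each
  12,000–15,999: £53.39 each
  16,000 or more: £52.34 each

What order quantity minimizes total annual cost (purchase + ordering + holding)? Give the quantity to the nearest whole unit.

Holding cost per unit per year at price C is H = 0.33·C.
Evaluate total cost at each tier's feasible EOQ or, if the EOQ is below the tier, at the tier's minimum quantity.
EOQ at £54.60 = 782.7 (feasible in tier 1): TC = 42,450×£54.60 + (42,450/782.7)×130 + (782.7/2)×0.33×£54.60 = £2,331,871.94.
EOQ at £53.39 = 791.5 < 12000, so use break Q=12000: TC = 42,450×£53.39 + (42,450/12000.0)×130 + (12000.0/2)×0.33×£53.39 = £2,372,577.58.
EOQ at £52.34 = 799.4 < 16000, so use break Q=16000: TC = 42,450×£52.34 + (42,450/16000.0)×130 + (16000.0/2)×0.33×£52.34 = £2,360,355.51.
Lowest total cost is £2,331,871.94 at Q = 782.7.

Q* ≈ 783 rolls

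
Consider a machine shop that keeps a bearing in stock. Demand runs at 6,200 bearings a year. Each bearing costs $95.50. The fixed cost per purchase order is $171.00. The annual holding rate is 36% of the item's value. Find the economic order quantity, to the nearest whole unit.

Q* ≈ 248 bearings

Holding cost H = 0.36 × $95.50 = $34.3800 per unit per year.
EOQ = √(2DS / H) = √(2 × 6,200 × 171 / 34.38).
= √(2,120,400 / 34.38) = √61,675.3927 ≈ 248.345.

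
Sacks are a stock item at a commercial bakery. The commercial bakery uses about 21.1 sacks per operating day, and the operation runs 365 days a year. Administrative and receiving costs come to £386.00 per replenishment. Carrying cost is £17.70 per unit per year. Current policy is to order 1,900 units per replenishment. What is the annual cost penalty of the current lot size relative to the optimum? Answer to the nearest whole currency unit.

Extra cost ≈ £8,121 per year

Annual demand D = 21.1 × 365 = 7,701.5.
EOQ = √(2DS/H) = √(2 × 7,701.5 × 386 / 17.7) ≈ 579.58.
Cost at Q* = (D/Q*)S + (Q*/2)H = √(2DSH) ≈ £10,258.48.
Cost at Q = 1,900: (7,701.5/1,900)×386 + (1,900/2)×17.7 = £1,564.62 + £16,815.00 = £18,379.62.
Excess = £18,379.62 − £10,258.48 = £8,121.14.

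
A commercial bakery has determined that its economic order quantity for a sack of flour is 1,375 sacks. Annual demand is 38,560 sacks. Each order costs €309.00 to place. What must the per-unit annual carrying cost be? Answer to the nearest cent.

H ≈ €12.60

The basic EOQ model gives Q* = √(2DS/H); rearrange for the unknown.
From Q* = √(2DS/H): H = 2DS / Q*² = 2 × 38,560 × 309 / 1,375² = 12.6043.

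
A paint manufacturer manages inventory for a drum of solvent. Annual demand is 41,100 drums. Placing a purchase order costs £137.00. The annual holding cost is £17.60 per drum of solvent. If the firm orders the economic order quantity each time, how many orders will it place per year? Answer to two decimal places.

N ≈ 51.38 orders per year

EOQ = √(2DS/H) = √(2 × 41,100 × 137 / 17.6) ≈ 799.91.
Orders per year = D / Q* = 41,100 / 799.91 ≈ 51.381.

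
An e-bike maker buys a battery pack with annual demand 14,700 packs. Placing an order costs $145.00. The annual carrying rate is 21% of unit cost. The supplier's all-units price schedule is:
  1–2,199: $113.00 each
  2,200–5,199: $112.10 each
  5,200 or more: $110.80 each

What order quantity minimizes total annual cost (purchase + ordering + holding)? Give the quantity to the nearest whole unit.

Holding cost per unit per year at price C is H = 0.21·C.
Candidates are each tier's EOQ (if it falls in that tier) and each price-break quantity.
EOQ at $113.00 = 423.8 (feasible in tier 1): TC = 14,700×$113.00 + (14,700/423.8)×145 + (423.8/2)×0.21×$113.00 = $1,671,157.88.
EOQ at $112.10 = 425.5 < 2200, so use break Q=2200: TC = 14,700×$112.10 + (14,700/2200.0)×145 + (2200.0/2)×0.21×$112.10 = $1,674,733.96.
EOQ at $110.80 = 428.0 < 5200, so use break Q=5200: TC = 14,700×$110.80 + (14,700/5200.0)×145 + (5200.0/2)×0.21×$110.80 = $1,689,666.70.
Lowest total cost is $1,671,157.88 at Q = 423.8.

Q* ≈ 424 packs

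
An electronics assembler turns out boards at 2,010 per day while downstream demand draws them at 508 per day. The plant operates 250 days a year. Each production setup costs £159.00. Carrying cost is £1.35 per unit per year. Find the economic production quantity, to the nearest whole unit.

Q* ≈ 6,327 boards

Annual demand D = 508 × 250 = 127,000.
Production build-up factor (1 − d/p) = 1 − 508/2,010 = 0.7473.
Q* = √(2DS / (H(1 − d/p))) = √(2 × 127,000 × 159 / (1.35 × 0.7473)).
= √(40,386,000 / 1.0088) ≈ 6327.201.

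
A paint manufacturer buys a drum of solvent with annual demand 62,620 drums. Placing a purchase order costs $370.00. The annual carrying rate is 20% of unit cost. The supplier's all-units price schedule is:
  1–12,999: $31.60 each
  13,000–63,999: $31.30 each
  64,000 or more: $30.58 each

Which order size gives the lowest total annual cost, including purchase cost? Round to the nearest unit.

Q* ≈ 2,708 drums

Holding cost per unit per year at price C is H = 0.20·C.
Evaluate total cost at each tier's feasible EOQ or, if the EOQ is below the tier, at the tier's minimum quantity.
EOQ at $31.60 = 2707.8 (feasible in tier 1): TC = 62,620×$31.60 + (62,620/2707.8)×370 + (2707.8/2)×0.20×$31.60 = $1,995,905.19.
EOQ at $31.30 = 2720.7 < 13000, so use break Q=13000: TC = 62,620×$31.30 + (62,620/13000.0)×370 + (13000.0/2)×0.20×$31.30 = $2,002,478.26.
EOQ at $30.58 = 2752.6 < 64000, so use break Q=64000: TC = 62,620×$30.58 + (62,620/64000.0)×370 + (64000.0/2)×0.20×$30.58 = $2,110,993.62.
Lowest total cost is $1,995,905.19 at Q = 2707.8.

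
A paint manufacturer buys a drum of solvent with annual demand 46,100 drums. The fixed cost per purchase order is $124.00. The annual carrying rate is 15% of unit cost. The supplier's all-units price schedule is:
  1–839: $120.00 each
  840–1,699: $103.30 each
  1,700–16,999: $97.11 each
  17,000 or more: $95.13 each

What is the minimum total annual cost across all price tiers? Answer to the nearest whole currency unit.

TC* ≈ $4,492,515

Holding cost per unit per year at price C is H = 0.15·C.
For each price level, check whether its EOQ is feasible; otherwise the best quantity at that price is the breakpoint.
EOQ at $120.00 = 797.0 (feasible in tier 1): TC = 46,100×$120.00 + (46,100/797.0)×124 + (797.0/2)×0.15×$120.00 = $5,546,345.40.
EOQ at $103.30 = 859.0 (feasible in tier 2): TC = 46,100×$103.30 + (46,100/859.0)×124 + (859.0/2)×0.15×$103.30 = $4,775,439.82.
EOQ at $97.11 = 885.9 < 1700, so use break Q=1700: TC = 46,100×$97.11 + (46,100/1700.0)×124 + (1700.0/2)×0.15×$97.11 = $4,492,515.11.
EOQ at $95.13 = 895.1 < 17000, so use break Q=17000: TC = 46,100×$95.13 + (46,100/17000.0)×124 + (17000.0/2)×0.15×$95.13 = $4,507,120.01.
Lowest total cost among the candidates is at Q = 1700.0.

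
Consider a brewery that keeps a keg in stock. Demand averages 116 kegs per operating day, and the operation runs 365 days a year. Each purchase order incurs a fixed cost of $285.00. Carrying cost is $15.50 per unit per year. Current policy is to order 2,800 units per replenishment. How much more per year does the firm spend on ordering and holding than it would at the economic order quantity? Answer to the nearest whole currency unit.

Annual demand D = 116 × 365 = 42,340.
EOQ = √(2DS/H) = √(2 × 42,340 × 285 / 15.5) ≈ 1247.81.
Cost at Q* = (D/Q*)S + (Q*/2)H = √(2DSH) ≈ $19,340.99.
Cost at Q = 2,800: (42,340/2,800)×285 + (2,800/2)×15.5 = $4,309.61 + $21,700.00 = $26,009.61.
Excess = $26,009.61 − $19,340.99 = $6,668.62.

Extra cost ≈ $6,669 per year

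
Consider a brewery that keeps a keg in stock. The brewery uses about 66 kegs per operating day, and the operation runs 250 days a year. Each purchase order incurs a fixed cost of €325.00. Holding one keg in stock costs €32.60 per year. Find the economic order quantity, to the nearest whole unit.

Annual demand D = 66 × 250 = 16,500.
EOQ = √(2DS / H) = √(2 × 16,500 × 325 / 32.6).
= √(10,725,000 / 32.6) = √328,987.7301 ≈ 573.575.

Q* ≈ 574 kegs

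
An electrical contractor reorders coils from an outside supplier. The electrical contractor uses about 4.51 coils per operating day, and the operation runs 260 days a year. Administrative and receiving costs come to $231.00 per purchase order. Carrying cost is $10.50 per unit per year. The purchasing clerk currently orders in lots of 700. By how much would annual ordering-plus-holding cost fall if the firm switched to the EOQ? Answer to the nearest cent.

Annual demand D = 4.51 × 260 = 1,172.6.
EOQ = √(2DS/H) = √(2 × 1,172.6 × 231 / 10.5) ≈ 227.14.
Cost at Q* = (D/Q*)S + (Q*/2)H = √(2DSH) ≈ $2,385.01.
Cost at Q = 700: (1,172.6/700)×231 + (700/2)×10.5 = $386.96 + $3,675.00 = $4,061.96.
Excess = $4,061.96 − $2,385.01 = $1,676.95.

Extra cost ≈ $1,676.95 per year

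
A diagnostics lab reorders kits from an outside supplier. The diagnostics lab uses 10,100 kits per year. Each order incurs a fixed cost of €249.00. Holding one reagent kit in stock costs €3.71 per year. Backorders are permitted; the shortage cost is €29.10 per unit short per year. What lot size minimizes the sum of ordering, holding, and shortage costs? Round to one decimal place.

Q* ≈ 1,236.4 kits

With planned backorders, Q* = √(2DS/H) · √((H+B)/B).
√(2DS/H) = √(2 × 10,100 × 249 / 3.71) = 1164.363.
√((H+B)/B) = √((3.71+29.1)/29.1) = 1.0618.
Q* ≈ 1236.360.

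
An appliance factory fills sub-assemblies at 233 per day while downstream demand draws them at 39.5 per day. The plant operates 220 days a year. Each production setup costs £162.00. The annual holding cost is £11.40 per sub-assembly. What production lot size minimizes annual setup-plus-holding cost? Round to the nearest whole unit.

Annual demand D = 39.5 × 220 = 8,690.
Production build-up factor (1 − d/p) = 1 − 39.5/233 = 0.8305.
Q* = √(2DS / (H(1 − d/p))) = √(2 × 8,690 × 162 / (11.4 × 0.8305)).
= √(2,815,560 / 9.4674) ≈ 545.340.

Q* ≈ 545 sub-assemblies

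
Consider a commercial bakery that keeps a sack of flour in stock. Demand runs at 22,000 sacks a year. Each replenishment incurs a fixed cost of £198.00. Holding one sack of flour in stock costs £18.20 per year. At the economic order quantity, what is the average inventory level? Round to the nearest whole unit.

Average inventory ≈ 346 sacks

EOQ = √(2DS/H) = √(2 × 22,000 × 198 / 18.2) ≈ 691.87.
Average inventory = Q*/2 ≈ 691.87 / 2 = 345.934.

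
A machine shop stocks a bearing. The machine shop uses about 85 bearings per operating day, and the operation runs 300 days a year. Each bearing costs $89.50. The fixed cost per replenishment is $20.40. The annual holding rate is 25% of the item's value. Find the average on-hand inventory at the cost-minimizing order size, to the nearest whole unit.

Average inventory ≈ 108 bearings

Annual demand D = 85 × 300 = 25,500.
Holding cost H = 0.25 × $89.50 = $22.3750 per unit per year.
Q* = √(2DS/H) = √(2 × 25,500 × 20.4 / 22.375) ≈ 215.63.
Average inventory = Q*/2 ≈ 215.63 / 2 = 107.817.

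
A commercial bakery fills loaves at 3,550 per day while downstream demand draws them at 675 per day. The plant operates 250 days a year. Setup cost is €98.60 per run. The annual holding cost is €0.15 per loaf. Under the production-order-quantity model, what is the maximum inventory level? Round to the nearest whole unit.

Annual demand D = 675 × 250 = 168,750.
Production build-up factor (1 − d/p) = 1 − 675/3,550 = 0.8099.
Q* = √(2DS / (H(1 − d/p))) = √(2 × 168,750 × 98.6 / (0.15 × 0.8099)).
= √(33,277,500 / 0.1215) ≈ 16551.028.
Maximum inventory = Q*(1 − d/p) = 16551.028 × 0.8099 ≈ 13404.001.

I_max ≈ 13,404 loaves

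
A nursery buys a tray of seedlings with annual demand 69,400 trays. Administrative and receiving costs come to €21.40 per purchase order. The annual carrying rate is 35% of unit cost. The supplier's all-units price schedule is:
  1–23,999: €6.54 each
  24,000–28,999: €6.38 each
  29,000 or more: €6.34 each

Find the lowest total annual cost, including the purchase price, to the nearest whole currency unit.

Holding cost per unit per year at price C is H = 0.35·C.
Evaluate total cost at each tier's feasible EOQ or, if the EOQ is below the tier, at the tier's minimum quantity.
EOQ at €6.54 = 1139.1 (feasible in tier 1): TC = 69,400×€6.54 + (69,400/1139.1)×21.4 + (1139.1/2)×0.35×€6.54 = €456,483.50.
EOQ at €6.38 = 1153.3 < 24000, so use break Q=24000: TC = 69,400×€6.38 + (69,400/24000.0)×21.4 + (24000.0/2)×0.35×€6.38 = €469,629.88.
EOQ at €6.34 = 1157.0 < 29000, so use break Q=29000: TC = 69,400×€6.34 + (69,400/29000.0)×21.4 + (29000.0/2)×0.35×€6.34 = €472,222.71.
Lowest total cost among the candidates is at Q = 1139.1.

TC* ≈ €456,484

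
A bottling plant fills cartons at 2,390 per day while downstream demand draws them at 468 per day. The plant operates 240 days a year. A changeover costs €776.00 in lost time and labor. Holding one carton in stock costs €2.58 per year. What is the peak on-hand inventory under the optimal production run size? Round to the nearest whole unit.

I_max ≈ 7,371 cartons

Annual demand D = 468 × 240 = 112,320.
Production build-up factor (1 − d/p) = 1 − 468/2,390 = 0.8042.
Q* = √(2DS / (H(1 − d/p))) = √(2 × 112,320 × 776 / (2.58 × 0.8042)).
= √(174,320,640 / 2.0748) ≈ 9166.147.
Maximum inventory = Q*(1 − d/p) = 9166.147 × 0.8042 ≈ 7371.270.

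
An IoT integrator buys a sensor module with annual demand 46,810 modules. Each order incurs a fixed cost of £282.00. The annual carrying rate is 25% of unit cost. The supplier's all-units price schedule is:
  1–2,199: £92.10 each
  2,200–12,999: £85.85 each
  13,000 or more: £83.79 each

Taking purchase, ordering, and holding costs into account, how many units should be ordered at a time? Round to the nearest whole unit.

Holding cost per unit per year at price C is H = 0.25·C.
Candidates are each tier's EOQ (if it falls in that tier) and each price-break quantity.
EOQ at £92.10 = 1070.8 (feasible in tier 1): TC = 46,810×£92.10 + (46,810/1070.8)×282 + (1070.8/2)×0.25×£92.10 = £4,335,856.21.
EOQ at £85.85 = 1109.1 < 2200, so use break Q=2200: TC = 46,810×£85.85 + (46,810/2200.0)×282 + (2200.0/2)×0.25×£85.85 = £4,048,247.44.
EOQ at £83.79 = 1122.6 < 13000, so use break Q=13000: TC = 46,810×£83.79 + (46,810/13000.0)×282 + (13000.0/2)×0.25×£83.79 = £4,059,384.07.
Lowest total cost is £4,048,247.44 at Q = 2200.0.

Q* ≈ 2,200 modules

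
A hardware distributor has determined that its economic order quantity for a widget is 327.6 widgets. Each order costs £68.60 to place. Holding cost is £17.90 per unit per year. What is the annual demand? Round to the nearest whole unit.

D ≈ 14,002 widgets per year

Squaring Q* = √(2DS/H) gives Q*² = 2DS/H.
From Q* = √(2DS/H): D = Q*²H / (2S) = 327.6² × 17.9 / (2 × 68.6) = 14001.891.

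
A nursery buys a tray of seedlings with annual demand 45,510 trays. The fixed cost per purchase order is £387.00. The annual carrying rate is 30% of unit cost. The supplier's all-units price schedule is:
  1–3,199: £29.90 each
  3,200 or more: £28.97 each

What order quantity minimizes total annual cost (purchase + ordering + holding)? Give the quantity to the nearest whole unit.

Holding cost per unit per year at price C is H = 0.30·C.
Candidates are each tier's EOQ (if it falls in that tier) and each price-break quantity.
EOQ at £29.90 = 1981.7 (feasible in tier 1): TC = 45,510×£29.90 + (45,510/1981.7)×387 + (1981.7/2)×0.30×£29.90 = £1,378,524.43.
EOQ at £28.97 = 2013.2 < 3200, so use break Q=3200: TC = 45,510×£28.97 + (45,510/3200.0)×387 + (3200.0/2)×0.30×£28.97 = £1,337,834.17.
Lowest total cost is £1,337,834.17 at Q = 3200.0.

Q* ≈ 3,200 trays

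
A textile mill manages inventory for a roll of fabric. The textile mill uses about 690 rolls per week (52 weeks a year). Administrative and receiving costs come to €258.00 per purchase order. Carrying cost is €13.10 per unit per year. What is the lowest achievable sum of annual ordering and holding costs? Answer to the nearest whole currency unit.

TC* ≈ €15,574

Annual demand D = 690 × 52 = 35,880.
The optimal lot size = √(2DS/H) = √(2 × 35,880 × 258 / 13.1) ≈ 1188.82.
At the optimum the two cost components are equal, so total cost = 2·(Q*/2)H = Q*·H.
Minimum total = √(2DSH) = √(2 × 35,880 × 258 × 13.1) ≈ 15573.518.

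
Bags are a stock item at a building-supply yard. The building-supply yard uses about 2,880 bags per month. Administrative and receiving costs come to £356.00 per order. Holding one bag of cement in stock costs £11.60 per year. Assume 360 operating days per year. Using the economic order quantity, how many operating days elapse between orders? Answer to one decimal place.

Annual demand D = 2,880 × 12 = 34,560.
EOQ = √(2DS/H) = √(2 × 34,560 × 356 / 11.6) ≈ 1456.46.
Cycle time = Q*/D × 360 = 1456.46 / 34,560 × 360 ≈ 15.171 days.

T ≈ 15.2 days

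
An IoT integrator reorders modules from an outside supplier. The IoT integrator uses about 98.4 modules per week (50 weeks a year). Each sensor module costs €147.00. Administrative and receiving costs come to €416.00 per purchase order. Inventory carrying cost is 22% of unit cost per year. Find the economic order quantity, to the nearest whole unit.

Q* ≈ 356 modules

Annual demand D = 98.4 × 50 = 4,920.
Holding cost H = 0.22 × €147.00 = €32.3400 per unit per year.
EOQ = √(2DS / H) = √(2 × 4,920 × 416 / 32.34).
= √(4,093,440 / 32.34) = √126,575.1391 ≈ 355.774.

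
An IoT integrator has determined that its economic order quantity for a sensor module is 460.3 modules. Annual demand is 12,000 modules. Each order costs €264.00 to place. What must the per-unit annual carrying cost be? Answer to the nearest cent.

The basic EOQ model gives Q* = √(2DS/H); rearrange for the unknown.
From Q* = √(2DS/H): H = 2DS / Q*² = 2 × 12,000 × 264 / 460.3² = 29.9043.

H ≈ €29.90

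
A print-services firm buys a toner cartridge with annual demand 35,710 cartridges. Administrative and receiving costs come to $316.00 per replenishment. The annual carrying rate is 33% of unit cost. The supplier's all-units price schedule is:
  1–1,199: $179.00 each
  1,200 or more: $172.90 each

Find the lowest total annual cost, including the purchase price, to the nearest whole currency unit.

Holding cost per unit per year at price C is H = 0.33·C.
For each price level, check whether its EOQ is feasible; otherwise the best quantity at that price is the breakpoint.
EOQ at $179.00 = 618.1 (feasible in tier 1): TC = 35,710×$179.00 + (35,710/618.1)×316 + (618.1/2)×0.33×$179.00 = $6,428,602.11.
EOQ at $172.90 = 628.9 < 1200, so use break Q=1200: TC = 35,710×$172.90 + (35,710/1200.0)×316 + (1200.0/2)×0.33×$172.90 = $6,217,896.83.
Lowest total cost among the candidates is at Q = 1200.0.

TC* ≈ $6,217,897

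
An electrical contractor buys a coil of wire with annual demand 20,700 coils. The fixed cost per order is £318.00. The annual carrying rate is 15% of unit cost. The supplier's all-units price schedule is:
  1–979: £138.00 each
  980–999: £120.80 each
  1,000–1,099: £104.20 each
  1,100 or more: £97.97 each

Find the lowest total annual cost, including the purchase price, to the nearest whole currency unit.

TC* ≈ £2,042,046

Holding cost per unit per year at price C is H = 0.15·C.
Evaluate total cost at each tier's feasible EOQ or, if the EOQ is below the tier, at the tier's minimum quantity.
EOQ at £138.00 = 797.5 (feasible in tier 1): TC = 20,700×£138.00 + (20,700/797.5)×318 + (797.5/2)×0.15×£138.00 = £2,873,108.17.
EOQ at £120.80 = 852.4 < 980, so use break Q=980: TC = 20,700×£120.80 + (20,700/980.0)×318 + (980.0/2)×0.15×£120.80 = £2,516,155.74.
EOQ at £104.20 = 917.8 < 1000, so use break Q=1000: TC = 20,700×£104.20 + (20,700/1000.0)×318 + (1000.0/2)×0.15×£104.20 = £2,171,337.60.
EOQ at £97.97 = 946.5 < 1100, so use break Q=1100: TC = 20,700×£97.97 + (20,700/1100.0)×318 + (1100.0/2)×0.15×£97.97 = £2,042,045.71.
Lowest total cost among the candidates is at Q = 1100.0.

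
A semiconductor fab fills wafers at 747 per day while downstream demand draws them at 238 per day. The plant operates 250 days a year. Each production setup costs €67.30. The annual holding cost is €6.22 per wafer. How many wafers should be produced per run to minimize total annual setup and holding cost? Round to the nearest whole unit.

Q* ≈ 1,375 wafers

Annual demand D = 238 × 250 = 59,500.
Production build-up factor (1 − d/p) = 1 − 238/747 = 0.6814.
Q* = √(2DS / (H(1 − d/p))) = √(2 × 59,500 × 67.3 / (6.22 × 0.6814)).
= √(8,008,700 / 4.2383) ≈ 1374.634.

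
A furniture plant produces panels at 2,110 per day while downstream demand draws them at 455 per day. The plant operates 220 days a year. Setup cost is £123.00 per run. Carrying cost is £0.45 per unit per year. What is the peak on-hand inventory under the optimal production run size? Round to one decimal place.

I_max ≈ 6,551.4 panels

Annual demand D = 455 × 220 = 100,100.
Production build-up factor (1 − d/p) = 1 − 455/2,110 = 0.7844.
Q* = √(2DS / (H(1 − d/p))) = √(2 × 100,100 × 123 / (0.45 × 0.7844)).
= √(24,624,600 / 0.353) ≈ 8352.578.
Maximum inventory = Q*(1 − d/p) = 8352.578 × 0.7844 ≈ 6551.430.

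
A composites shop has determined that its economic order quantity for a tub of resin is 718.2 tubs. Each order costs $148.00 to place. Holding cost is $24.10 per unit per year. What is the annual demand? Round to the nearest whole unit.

D ≈ 41,997 tubs per year

Invert the EOQ relation Q*² = 2DS/H.
From Q* = √(2DS/H): D = Q*²H / (2S) = 718.2² × 24.1 / (2 × 148) = 41996.794.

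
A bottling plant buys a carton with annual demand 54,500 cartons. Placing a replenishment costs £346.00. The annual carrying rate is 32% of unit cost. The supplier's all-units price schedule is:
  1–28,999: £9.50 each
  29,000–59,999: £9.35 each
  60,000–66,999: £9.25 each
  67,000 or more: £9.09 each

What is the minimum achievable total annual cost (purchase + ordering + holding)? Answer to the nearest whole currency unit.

TC* ≈ £528,458

Holding cost per unit per year at price C is H = 0.32·C.
Evaluate total cost at each tier's feasible EOQ or, if the EOQ is below the tier, at the tier's minimum quantity.
EOQ at £9.50 = 3522.2 (feasible in tier 1): TC = 54,500×£9.50 + (54,500/3522.2)×346 + (3522.2/2)×0.32×£9.50 = £528,457.50.
EOQ at £9.35 = 3550.3 < 29000, so use break Q=29000: TC = 54,500×£9.35 + (54,500/29000.0)×346 + (29000.0/2)×0.32×£9.35 = £553,609.24.
EOQ at £9.25 = 3569.5 < 60000, so use break Q=60000: TC = 54,500×£9.25 + (54,500/60000.0)×346 + (60000.0/2)×0.32×£9.25 = £593,239.28.
EOQ at £9.09 = 3600.8 < 67000, so use break Q=67000: TC = 54,500×£9.09 + (54,500/67000.0)×346 + (67000.0/2)×0.32×£9.09 = £593,131.25.
Lowest total cost among the candidates is at Q = 3522.2.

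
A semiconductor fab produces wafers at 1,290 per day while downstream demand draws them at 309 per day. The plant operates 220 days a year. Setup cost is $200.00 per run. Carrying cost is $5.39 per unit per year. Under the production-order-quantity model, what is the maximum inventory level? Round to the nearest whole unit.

I_max ≈ 1,959 wafers

Annual demand D = 309 × 220 = 67,980.
Production build-up factor (1 − d/p) = 1 − 309/1,290 = 0.7605.
Q* = √(2DS / (H(1 − d/p))) = √(2 × 67,980 × 200 / (5.39 × 0.7605)).
= √(27,192,000 / 4.0989) ≈ 2575.648.
Maximum inventory = Q*(1 − d/p) = 2575.648 × 0.7605 ≈ 1958.691.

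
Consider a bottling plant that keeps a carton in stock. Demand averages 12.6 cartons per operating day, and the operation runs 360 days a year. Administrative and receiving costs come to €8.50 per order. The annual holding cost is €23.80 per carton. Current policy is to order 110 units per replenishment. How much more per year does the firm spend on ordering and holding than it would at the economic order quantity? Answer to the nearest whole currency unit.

Annual demand D = 12.6 × 360 = 4,536.
EOQ = √(2DS/H) = √(2 × 4,536 × 8.5 / 23.8) ≈ 56.92.
Cost at Q* = (D/Q*)S + (Q*/2)H = √(2DSH) ≈ €1,354.72.
Cost at Q = 110: (4,536/110)×8.5 + (110/2)×23.8 = €350.51 + €1,309.00 = €1,659.51.
Excess = €1,659.51 − €1,354.72 = €304.79.

Extra cost ≈ €305 per year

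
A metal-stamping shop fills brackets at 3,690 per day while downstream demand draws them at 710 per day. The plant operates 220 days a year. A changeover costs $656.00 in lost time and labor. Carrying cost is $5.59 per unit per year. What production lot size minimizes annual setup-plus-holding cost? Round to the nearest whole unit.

Q* ≈ 6,738 brackets

Annual demand D = 710 × 220 = 156,200.
Production build-up factor (1 − d/p) = 1 − 710/3,690 = 0.8076.
Q* = √(2DS / (H(1 − d/p))) = √(2 × 156,200 × 656 / (5.59 × 0.8076)).
= √(204,934,400 / 4.5144) ≈ 6737.621.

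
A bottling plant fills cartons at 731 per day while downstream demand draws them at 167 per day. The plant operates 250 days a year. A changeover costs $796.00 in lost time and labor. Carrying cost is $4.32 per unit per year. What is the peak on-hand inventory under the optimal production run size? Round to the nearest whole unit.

Annual demand D = 167 × 250 = 41,750.
Production build-up factor (1 − d/p) = 1 − 167/731 = 0.7715.
Q* = √(2DS / (H(1 − d/p))) = √(2 × 41,750 × 796 / (4.32 × 0.7715)).
= √(66,466,000 / 3.3331) ≈ 4465.571.
Maximum inventory = Q*(1 − d/p) = 4465.571 × 0.7715 ≈ 3445.393.

I_max ≈ 3,445 cartons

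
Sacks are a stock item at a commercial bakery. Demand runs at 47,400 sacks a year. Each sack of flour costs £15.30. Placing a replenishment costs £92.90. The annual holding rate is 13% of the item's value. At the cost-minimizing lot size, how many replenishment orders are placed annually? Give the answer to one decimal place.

Holding cost H = 0.13 × £15.30 = £1.9890 per unit per year.
EOQ = √(2DS/H) = √(2 × 47,400 × 92.9 / 1.989) ≈ 2104.24.
Orders per year = D / Q* = 47,400 / 2104.24 ≈ 22.526.

N ≈ 22.5 orders per year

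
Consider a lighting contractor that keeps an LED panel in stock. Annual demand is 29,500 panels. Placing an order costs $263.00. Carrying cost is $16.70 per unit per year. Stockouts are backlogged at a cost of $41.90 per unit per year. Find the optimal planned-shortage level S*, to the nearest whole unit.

S* ≈ 325 panels

With planned backorders, Q* = √(2DS/H) · √((H+B)/B).
√(2DS/H) = √(2 × 29,500 × 263 / 16.7) = 963.930.
√((H+B)/B) = √((16.7+41.9)/41.9) = 1.1826.
Q* ≈ 1139.954.
S* = Q* · H/(H+B) = 1139.954 × 16.7/58.6 ≈ 324.868.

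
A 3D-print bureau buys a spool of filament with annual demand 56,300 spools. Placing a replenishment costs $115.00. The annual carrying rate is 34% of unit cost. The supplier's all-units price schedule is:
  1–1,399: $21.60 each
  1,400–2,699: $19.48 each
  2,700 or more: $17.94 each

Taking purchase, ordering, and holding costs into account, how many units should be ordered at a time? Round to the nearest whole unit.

Holding cost per unit per year at price C is H = 0.34·C.
Candidates are each tier's EOQ (if it falls in that tier) and each price-break quantity.
EOQ at $21.60 = 1327.9 (feasible in tier 1): TC = 56,300×$21.60 + (56,300/1327.9)×115 + (1327.9/2)×0.34×$21.60 = $1,225,831.79.
EOQ at $19.48 = 1398.2 < 1400, so use break Q=1400: TC = 56,300×$19.48 + (56,300/1400.0)×115 + (1400.0/2)×0.34×$19.48 = $1,105,984.88.
EOQ at $17.94 = 1457.0 < 2700, so use break Q=2700: TC = 56,300×$17.94 + (56,300/2700.0)×115 + (2700.0/2)×0.34×$17.94 = $1,020,654.42.
Lowest total cost is $1,020,654.42 at Q = 2700.0.

Q* ≈ 2,700 spools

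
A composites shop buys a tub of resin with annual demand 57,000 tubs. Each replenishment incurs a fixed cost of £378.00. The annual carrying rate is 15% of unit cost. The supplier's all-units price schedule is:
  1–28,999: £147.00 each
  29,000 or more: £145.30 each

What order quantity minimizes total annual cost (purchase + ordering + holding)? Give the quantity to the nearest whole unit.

Q* ≈ 1,398 tubs

Holding cost per unit per year at price C is H = 0.15·C.
Evaluate total cost at each tier's feasible EOQ or, if the EOQ is below the tier, at the tier's minimum quantity.
EOQ at £147.00 = 1398.0 (feasible in tier 1): TC = 57,000×£147.00 + (57,000/1398.0)×378 + (1398.0/2)×0.15×£147.00 = £8,409,824.97.
EOQ at £145.30 = 1406.1 < 29000, so use break Q=29000: TC = 57,000×£145.30 + (57,000/29000.0)×378 + (29000.0/2)×0.15×£145.30 = £8,598,870.47.
Lowest total cost is £8,409,824.97 at Q = 1398.0.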